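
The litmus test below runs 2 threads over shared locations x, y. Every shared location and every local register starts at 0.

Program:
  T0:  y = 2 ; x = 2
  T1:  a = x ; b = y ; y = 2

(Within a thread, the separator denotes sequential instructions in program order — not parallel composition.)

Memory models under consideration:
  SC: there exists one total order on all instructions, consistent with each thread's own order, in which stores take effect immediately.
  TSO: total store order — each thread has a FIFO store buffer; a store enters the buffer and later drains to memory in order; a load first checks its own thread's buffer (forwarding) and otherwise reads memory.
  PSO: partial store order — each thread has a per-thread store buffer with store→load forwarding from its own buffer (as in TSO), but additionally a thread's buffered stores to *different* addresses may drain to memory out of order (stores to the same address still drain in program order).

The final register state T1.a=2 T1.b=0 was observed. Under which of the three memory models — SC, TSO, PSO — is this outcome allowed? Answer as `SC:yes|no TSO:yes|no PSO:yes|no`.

SC:no TSO:no PSO:yes

outcome vector order: (T1.a,T1.b)
under SC → <0 0>; <0 2>; <2 2>
under TSO → <0 0>; <0 2>; <2 2>
under PSO → <0 0>; <0 2>; <2 0>; <2 2>
target <2 0> ∈ {PSO}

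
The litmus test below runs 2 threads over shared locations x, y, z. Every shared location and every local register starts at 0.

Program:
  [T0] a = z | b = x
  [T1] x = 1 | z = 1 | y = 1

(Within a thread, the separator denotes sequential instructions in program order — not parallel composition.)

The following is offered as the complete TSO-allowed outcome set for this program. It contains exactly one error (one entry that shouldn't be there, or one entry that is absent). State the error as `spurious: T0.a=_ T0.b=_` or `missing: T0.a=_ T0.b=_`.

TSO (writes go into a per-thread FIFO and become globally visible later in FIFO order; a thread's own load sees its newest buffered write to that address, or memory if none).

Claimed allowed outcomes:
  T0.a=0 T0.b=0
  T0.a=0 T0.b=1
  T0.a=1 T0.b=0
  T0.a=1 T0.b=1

spurious: T0.a=1 T0.b=0

outcome vector order: (T0.a,T0.b)
under TSO → <0 0>; <0 1>; <1 1>
claimed∖TSO = {<1 0>}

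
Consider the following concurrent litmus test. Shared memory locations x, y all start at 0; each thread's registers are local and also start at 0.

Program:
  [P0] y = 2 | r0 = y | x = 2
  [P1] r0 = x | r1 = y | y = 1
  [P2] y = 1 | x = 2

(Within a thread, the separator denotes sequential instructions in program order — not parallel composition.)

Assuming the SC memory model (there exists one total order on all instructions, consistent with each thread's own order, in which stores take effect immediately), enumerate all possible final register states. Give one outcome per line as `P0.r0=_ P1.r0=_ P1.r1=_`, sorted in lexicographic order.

P0.r0=1 P1.r0=0 P1.r1=0
P0.r0=1 P1.r0=0 P1.r1=1
P0.r0=1 P1.r0=0 P1.r1=2
P0.r0=1 P1.r0=2 P1.r1=1
P0.r0=1 P1.r0=2 P1.r1=2
P0.r0=2 P1.r0=0 P1.r1=0
P0.r0=2 P1.r0=0 P1.r1=1
P0.r0=2 P1.r0=0 P1.r1=2
P0.r0=2 P1.r0=2 P1.r1=1
P0.r0=2 P1.r0=2 P1.r1=2

outcome vector order: (P0.r0,P1.r0,P1.r1)
|SC outcomes| = 10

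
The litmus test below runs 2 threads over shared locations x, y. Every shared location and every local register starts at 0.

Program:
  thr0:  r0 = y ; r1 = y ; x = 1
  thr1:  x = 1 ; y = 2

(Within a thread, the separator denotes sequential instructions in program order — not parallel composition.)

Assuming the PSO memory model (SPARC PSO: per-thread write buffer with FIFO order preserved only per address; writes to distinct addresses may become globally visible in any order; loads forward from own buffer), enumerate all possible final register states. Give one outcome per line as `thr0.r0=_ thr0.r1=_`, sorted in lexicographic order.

thr0.r0=0 thr0.r1=0
thr0.r0=0 thr0.r1=2
thr0.r0=2 thr0.r1=2

outcome vector order: (thr0.r0,thr0.r1)
|PSO outcomes| = 3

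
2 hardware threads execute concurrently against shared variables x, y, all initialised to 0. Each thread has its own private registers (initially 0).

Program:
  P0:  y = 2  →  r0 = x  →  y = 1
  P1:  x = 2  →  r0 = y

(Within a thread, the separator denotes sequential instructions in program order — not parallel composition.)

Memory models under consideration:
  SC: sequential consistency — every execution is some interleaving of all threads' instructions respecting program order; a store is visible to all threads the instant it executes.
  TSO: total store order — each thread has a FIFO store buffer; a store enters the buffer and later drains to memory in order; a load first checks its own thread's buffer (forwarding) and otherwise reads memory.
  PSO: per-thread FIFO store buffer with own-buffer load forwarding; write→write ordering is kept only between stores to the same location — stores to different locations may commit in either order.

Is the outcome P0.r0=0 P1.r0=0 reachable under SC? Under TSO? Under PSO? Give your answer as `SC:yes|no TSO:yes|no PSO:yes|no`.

outcome vector order: (P0.r0,P1.r0)
SC: 5 outcomes — {<0 1>, <0 2>, <2 0>, <2 1>, <2 2>}
TSO: 6 outcomes — {<0 0>, <0 1>, <0 2>, <2 0>, <2 1>, <2 2>}
PSO: 6 outcomes — {<0 0>, <0 1>, <0 2>, <2 0>, <2 1>, <2 2>}
target <0 0> ∈ {TSO,PSO}

SC:no TSO:yes PSO:yes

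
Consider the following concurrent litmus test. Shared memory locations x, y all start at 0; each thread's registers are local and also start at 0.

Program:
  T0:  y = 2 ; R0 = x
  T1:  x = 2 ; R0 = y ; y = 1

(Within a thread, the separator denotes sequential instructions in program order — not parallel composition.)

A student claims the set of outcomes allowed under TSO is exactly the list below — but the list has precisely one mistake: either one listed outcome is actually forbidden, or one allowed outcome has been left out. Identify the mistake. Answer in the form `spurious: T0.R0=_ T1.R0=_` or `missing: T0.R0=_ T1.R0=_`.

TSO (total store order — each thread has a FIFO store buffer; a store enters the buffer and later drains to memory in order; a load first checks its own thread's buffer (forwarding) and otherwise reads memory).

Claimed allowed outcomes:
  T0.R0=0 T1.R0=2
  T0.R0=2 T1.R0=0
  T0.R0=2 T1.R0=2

missing: T0.R0=0 T1.R0=0

outcome vector order: (T0.R0,T1.R0)
TSO (4): (0,0) (0,2) (2,0) (2,2)
TSO∖claimed = {(0,0)}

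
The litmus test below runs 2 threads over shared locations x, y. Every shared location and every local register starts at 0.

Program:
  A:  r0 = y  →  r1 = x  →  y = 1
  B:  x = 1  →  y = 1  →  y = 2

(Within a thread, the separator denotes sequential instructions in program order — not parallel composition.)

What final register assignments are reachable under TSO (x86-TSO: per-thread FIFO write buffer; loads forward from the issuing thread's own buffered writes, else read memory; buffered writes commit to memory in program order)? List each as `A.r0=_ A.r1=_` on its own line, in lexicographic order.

A.r0=0 A.r1=0
A.r0=0 A.r1=1
A.r0=1 A.r1=1
A.r0=2 A.r1=1

outcome vector order: (A.r0,A.r1)
|TSO outcomes| = 4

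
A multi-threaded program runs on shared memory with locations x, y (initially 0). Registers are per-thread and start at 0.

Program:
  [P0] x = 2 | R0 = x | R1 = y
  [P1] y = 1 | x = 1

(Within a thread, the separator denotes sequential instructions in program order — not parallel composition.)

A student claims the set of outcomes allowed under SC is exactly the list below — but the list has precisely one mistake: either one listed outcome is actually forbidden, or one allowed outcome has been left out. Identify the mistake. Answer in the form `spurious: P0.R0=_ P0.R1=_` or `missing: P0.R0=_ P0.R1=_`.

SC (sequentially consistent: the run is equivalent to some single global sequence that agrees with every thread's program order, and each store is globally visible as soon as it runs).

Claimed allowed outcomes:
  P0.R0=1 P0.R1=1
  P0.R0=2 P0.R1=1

missing: P0.R0=2 P0.R1=0

outcome vector order: (P0.R0,P0.R1)
[SC] allowed = {11 20 21}
SC∖claimed = {20}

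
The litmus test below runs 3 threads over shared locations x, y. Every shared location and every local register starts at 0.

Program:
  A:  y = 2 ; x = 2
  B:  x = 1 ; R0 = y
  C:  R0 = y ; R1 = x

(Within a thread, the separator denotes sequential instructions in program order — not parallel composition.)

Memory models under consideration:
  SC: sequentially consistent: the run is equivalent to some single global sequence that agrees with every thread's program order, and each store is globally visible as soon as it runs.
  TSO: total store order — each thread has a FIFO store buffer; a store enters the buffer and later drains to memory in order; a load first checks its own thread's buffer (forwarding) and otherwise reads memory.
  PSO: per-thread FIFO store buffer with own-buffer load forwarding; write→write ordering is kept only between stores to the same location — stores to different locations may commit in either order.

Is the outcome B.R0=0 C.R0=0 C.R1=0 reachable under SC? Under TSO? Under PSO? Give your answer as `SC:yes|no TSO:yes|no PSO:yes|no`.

outcome vector order: (B.R0,C.R0,C.R1)
SC (11): <0 0 0>, <0 0 1>, <0 0 2>, <0 2 1>, <0 2 2>, <2 0 0>, <2 0 1>, <2 0 2>, <2 2 0>, <2 2 1>, <2 2 2>
TSO (12): <0 0 0>, <0 0 1>, <0 0 2>, <0 2 0>, <0 2 1>, <0 2 2>, <2 0 0>, <2 0 1>, <2 0 2>, <2 2 0>, <2 2 1>, <2 2 2>
PSO (12): <0 0 0>, <0 0 1>, <0 0 2>, <0 2 0>, <0 2 1>, <0 2 2>, <2 0 0>, <2 0 1>, <2 0 2>, <2 2 0>, <2 2 1>, <2 2 2>
target <0 0 0> ∈ {SC,TSO,PSO}

SC:yes TSO:yes PSO:yes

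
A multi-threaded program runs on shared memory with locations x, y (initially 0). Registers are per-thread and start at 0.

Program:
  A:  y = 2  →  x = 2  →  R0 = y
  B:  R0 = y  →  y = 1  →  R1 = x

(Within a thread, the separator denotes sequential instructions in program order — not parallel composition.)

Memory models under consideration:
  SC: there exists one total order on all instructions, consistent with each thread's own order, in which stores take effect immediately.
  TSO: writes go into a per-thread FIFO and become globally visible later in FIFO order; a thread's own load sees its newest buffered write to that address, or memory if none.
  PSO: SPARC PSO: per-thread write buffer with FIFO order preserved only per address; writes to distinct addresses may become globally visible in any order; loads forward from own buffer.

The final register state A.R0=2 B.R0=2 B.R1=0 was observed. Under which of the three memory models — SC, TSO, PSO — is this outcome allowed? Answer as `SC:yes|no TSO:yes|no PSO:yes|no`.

SC:no TSO:yes PSO:yes

outcome vector order: (A.R0,B.R0,B.R1)
SC (7): (1,0,0) (1,0,2) (1,2,0) (1,2,2) (2,0,0) (2,0,2) (2,2,2)
TSO (8): (1,0,0) (1,0,2) (1,2,0) (1,2,2) (2,0,0) (2,0,2) (2,2,0) (2,2,2)
PSO (8): (1,0,0) (1,0,2) (1,2,0) (1,2,2) (2,0,0) (2,0,2) (2,2,0) (2,2,2)
target (2,2,0) ∈ {TSO,PSO}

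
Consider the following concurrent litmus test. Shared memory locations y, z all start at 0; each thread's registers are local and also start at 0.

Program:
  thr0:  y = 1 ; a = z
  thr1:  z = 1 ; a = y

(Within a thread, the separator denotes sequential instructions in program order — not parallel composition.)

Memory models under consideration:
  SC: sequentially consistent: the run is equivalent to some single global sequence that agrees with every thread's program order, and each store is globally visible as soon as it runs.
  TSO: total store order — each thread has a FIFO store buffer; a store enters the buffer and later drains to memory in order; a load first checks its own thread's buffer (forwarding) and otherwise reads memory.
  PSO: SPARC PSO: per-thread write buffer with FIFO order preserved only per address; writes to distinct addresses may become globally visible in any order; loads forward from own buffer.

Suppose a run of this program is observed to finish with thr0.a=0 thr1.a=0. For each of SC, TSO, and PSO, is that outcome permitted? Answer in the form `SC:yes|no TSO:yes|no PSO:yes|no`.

SC:no TSO:yes PSO:yes

outcome vector order: (thr0.a,thr1.a)
SC: 3 outcomes — {0/1, 1/0, 1/1}
TSO: 4 outcomes — {0/0, 0/1, 1/0, 1/1}
PSO: 4 outcomes — {0/0, 0/1, 1/0, 1/1}
target 0/0 ∈ {TSO,PSO}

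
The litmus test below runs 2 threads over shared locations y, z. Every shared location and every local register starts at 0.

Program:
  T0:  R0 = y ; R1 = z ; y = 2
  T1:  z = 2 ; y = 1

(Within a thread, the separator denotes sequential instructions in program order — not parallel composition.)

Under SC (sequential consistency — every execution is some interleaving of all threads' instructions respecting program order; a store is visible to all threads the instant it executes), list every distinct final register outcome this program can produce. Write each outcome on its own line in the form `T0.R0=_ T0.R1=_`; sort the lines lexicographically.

T0.R0=0 T0.R1=0
T0.R0=0 T0.R1=2
T0.R0=1 T0.R1=2

outcome vector order: (T0.R0,T0.R1)
|SC outcomes| = 3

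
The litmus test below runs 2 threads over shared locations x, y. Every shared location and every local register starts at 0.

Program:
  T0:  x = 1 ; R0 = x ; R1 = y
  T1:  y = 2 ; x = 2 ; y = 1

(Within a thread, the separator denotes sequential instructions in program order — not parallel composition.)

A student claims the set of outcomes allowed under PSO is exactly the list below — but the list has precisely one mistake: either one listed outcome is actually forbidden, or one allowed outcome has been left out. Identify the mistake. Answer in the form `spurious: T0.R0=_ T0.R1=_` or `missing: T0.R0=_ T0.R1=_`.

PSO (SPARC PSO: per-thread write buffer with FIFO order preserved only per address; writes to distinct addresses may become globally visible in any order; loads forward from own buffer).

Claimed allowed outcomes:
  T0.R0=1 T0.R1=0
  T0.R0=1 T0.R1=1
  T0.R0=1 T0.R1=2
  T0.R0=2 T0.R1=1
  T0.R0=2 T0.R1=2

outcome vector order: (T0.R0,T0.R1)
under PSO → 1/0 1/1 1/2 2/0 2/1 2/2
PSO∖claimed = {2/0}

missing: T0.R0=2 T0.R1=0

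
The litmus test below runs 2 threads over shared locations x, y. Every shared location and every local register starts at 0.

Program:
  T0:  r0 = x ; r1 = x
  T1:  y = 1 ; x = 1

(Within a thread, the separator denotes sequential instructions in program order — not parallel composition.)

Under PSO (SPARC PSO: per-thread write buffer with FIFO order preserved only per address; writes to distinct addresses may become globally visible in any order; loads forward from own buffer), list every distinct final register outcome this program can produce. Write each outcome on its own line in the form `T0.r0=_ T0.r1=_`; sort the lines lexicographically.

outcome vector order: (T0.r0,T0.r1)
|PSO outcomes| = 3

T0.r0=0 T0.r1=0
T0.r0=0 T0.r1=1
T0.r0=1 T0.r1=1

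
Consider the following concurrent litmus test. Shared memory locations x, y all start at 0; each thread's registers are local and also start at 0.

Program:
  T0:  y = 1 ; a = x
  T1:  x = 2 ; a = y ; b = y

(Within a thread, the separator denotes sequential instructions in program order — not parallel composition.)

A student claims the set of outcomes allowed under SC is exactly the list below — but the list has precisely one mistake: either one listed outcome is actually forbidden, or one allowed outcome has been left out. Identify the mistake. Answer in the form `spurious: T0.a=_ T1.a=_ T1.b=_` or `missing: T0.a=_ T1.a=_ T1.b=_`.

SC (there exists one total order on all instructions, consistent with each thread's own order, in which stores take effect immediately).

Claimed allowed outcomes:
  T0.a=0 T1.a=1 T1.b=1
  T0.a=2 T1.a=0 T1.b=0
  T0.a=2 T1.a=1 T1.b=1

missing: T0.a=2 T1.a=0 T1.b=1

outcome vector order: (T0.a,T1.a,T1.b)
under SC → 011, 200, 201, 211
SC∖claimed = {201}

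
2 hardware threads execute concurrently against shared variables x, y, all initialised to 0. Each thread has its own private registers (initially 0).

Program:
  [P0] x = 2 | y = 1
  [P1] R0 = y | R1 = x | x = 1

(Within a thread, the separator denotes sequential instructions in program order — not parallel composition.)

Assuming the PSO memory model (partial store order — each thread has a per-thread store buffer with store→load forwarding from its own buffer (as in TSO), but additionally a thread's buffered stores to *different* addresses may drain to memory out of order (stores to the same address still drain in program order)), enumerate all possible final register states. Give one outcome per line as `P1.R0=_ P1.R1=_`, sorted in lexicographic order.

P1.R0=0 P1.R1=0
P1.R0=0 P1.R1=2
P1.R0=1 P1.R1=0
P1.R0=1 P1.R1=2

outcome vector order: (P1.R0,P1.R1)
|PSO outcomes| = 4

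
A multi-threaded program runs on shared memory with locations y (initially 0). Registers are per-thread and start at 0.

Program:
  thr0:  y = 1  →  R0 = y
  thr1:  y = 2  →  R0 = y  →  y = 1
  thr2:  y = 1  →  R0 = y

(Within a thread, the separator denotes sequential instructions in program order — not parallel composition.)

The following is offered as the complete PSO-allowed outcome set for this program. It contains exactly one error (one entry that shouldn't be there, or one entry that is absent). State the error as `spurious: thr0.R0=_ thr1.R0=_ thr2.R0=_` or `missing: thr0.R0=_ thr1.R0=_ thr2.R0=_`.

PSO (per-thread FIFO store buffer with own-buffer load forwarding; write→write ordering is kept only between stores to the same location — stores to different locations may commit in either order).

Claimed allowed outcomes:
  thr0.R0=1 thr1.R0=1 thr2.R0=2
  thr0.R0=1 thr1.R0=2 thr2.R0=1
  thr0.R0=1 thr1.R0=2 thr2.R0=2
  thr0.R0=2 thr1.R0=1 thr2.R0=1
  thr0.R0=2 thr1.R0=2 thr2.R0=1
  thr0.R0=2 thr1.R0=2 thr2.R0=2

outcome vector order: (thr0.R0,thr1.R0,thr2.R0)
under PSO → (1,1,1); (1,1,2); (1,2,1); (1,2,2); (2,1,1); (2,2,1); (2,2,2)
PSO∖claimed = {(1,1,1)}

missing: thr0.R0=1 thr1.R0=1 thr2.R0=1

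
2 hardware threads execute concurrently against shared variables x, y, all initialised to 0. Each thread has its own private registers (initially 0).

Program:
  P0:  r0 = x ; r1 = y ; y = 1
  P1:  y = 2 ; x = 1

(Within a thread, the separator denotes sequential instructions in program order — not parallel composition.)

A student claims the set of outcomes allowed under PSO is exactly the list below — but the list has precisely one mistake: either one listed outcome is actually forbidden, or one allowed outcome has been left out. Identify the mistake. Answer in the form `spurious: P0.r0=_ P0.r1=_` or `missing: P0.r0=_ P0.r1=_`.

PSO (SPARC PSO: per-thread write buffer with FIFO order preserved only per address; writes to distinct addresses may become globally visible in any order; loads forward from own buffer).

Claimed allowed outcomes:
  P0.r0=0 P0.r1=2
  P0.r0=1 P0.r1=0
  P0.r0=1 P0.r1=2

outcome vector order: (P0.r0,P0.r1)
PSO: 4 outcomes — {(0,0), (0,2), (1,0), (1,2)}
PSO∖claimed = {(0,0)}

missing: P0.r0=0 P0.r1=0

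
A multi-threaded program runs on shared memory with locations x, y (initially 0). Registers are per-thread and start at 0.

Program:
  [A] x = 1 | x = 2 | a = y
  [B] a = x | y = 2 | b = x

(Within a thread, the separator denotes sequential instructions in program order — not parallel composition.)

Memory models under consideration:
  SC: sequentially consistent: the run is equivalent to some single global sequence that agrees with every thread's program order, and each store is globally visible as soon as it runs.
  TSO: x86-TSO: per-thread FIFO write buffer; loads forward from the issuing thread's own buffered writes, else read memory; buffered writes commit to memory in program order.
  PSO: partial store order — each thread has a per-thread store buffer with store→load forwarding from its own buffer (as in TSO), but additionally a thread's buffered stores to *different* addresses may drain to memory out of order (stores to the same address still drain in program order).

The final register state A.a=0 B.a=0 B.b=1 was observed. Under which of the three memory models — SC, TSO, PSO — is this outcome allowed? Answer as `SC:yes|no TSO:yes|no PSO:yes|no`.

SC:no TSO:yes PSO:yes

outcome vector order: (A.a,B.a,B.b)
[SC] allowed = {0/0/2 0/1/2 0/2/2 2/0/0 2/0/1 2/0/2 2/1/1 2/1/2 2/2/2}
[TSO] allowed = {0/0/0 0/0/1 0/0/2 0/1/1 0/1/2 0/2/2 2/0/0 2/0/1 2/0/2 2/1/1 2/1/2 2/2/2}
[PSO] allowed = {0/0/0 0/0/1 0/0/2 0/1/1 0/1/2 0/2/2 2/0/0 2/0/1 2/0/2 2/1/1 2/1/2 2/2/2}
target 0/0/1 ∈ {TSO,PSO}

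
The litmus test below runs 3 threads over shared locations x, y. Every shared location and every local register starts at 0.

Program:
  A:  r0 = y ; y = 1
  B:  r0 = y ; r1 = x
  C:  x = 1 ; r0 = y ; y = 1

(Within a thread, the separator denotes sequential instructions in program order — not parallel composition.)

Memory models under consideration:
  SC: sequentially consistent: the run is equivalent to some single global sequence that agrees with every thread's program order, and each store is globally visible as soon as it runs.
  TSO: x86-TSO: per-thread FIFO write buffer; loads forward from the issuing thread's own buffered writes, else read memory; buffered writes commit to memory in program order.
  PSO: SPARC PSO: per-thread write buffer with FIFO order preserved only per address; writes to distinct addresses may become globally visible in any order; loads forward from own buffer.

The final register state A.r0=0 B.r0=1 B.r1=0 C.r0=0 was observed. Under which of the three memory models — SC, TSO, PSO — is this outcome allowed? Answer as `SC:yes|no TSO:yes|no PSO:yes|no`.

SC:no TSO:yes PSO:yes

outcome vector order: (A.r0,B.r0,B.r1,C.r0)
under SC → 0000, 0001, 0010, 0011, 0101, 0110, 0111, 1000, 1010, 1110
under TSO → 0000, 0001, 0010, 0011, 0100, 0101, 0110, 0111, 1000, 1010, 1110
under PSO → 0000, 0001, 0010, 0011, 0100, 0101, 0110, 0111, 1000, 1010, 1100, 1110
target 0100 ∈ {TSO,PSO}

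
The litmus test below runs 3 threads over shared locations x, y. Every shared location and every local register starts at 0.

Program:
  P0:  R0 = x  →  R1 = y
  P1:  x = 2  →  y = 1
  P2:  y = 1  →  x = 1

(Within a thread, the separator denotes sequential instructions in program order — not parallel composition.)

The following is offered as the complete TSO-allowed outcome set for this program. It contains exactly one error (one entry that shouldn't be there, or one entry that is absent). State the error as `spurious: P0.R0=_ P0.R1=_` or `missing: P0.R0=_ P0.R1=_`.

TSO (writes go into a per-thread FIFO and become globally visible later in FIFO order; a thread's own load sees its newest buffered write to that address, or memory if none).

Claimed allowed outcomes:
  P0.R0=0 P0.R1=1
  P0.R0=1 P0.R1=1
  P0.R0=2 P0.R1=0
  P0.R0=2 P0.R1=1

outcome vector order: (P0.R0,P0.R1)
under TSO → <0 0>, <0 1>, <1 1>, <2 0>, <2 1>
TSO∖claimed = {<0 0>}

missing: P0.R0=0 P0.R1=0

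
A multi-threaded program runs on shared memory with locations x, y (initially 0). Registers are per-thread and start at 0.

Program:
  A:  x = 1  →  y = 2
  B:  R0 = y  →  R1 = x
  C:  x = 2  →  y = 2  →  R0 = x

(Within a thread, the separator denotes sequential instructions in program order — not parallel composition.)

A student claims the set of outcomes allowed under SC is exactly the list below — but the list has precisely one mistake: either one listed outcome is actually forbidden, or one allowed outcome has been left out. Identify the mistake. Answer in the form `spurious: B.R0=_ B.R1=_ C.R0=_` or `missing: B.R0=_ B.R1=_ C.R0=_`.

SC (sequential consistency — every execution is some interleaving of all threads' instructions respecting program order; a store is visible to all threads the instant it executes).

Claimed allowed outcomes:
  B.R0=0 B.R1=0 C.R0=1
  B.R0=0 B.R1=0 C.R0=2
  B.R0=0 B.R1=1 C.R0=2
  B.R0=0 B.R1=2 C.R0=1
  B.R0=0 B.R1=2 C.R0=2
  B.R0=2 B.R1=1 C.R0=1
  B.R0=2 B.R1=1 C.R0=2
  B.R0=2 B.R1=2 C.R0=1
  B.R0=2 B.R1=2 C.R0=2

outcome vector order: (B.R0,B.R1,C.R0)
SC (10): <0 0 1>; <0 0 2>; <0 1 1>; <0 1 2>; <0 2 1>; <0 2 2>; <2 1 1>; <2 1 2>; <2 2 1>; <2 2 2>
SC∖claimed = {<0 1 1>}

missing: B.R0=0 B.R1=1 C.R0=1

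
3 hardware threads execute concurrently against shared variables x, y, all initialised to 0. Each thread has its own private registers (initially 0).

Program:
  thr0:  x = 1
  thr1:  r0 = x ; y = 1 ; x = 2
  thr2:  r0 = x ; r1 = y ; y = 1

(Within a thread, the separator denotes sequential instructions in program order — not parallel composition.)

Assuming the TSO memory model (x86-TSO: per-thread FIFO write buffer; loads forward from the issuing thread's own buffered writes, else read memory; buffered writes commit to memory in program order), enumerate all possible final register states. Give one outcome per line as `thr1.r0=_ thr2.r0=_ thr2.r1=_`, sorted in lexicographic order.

thr1.r0=0 thr2.r0=0 thr2.r1=0
thr1.r0=0 thr2.r0=0 thr2.r1=1
thr1.r0=0 thr2.r0=1 thr2.r1=0
thr1.r0=0 thr2.r0=1 thr2.r1=1
thr1.r0=0 thr2.r0=2 thr2.r1=1
thr1.r0=1 thr2.r0=0 thr2.r1=0
thr1.r0=1 thr2.r0=0 thr2.r1=1
thr1.r0=1 thr2.r0=1 thr2.r1=0
thr1.r0=1 thr2.r0=1 thr2.r1=1
thr1.r0=1 thr2.r0=2 thr2.r1=1

outcome vector order: (thr1.r0,thr2.r0,thr2.r1)
|TSO outcomes| = 10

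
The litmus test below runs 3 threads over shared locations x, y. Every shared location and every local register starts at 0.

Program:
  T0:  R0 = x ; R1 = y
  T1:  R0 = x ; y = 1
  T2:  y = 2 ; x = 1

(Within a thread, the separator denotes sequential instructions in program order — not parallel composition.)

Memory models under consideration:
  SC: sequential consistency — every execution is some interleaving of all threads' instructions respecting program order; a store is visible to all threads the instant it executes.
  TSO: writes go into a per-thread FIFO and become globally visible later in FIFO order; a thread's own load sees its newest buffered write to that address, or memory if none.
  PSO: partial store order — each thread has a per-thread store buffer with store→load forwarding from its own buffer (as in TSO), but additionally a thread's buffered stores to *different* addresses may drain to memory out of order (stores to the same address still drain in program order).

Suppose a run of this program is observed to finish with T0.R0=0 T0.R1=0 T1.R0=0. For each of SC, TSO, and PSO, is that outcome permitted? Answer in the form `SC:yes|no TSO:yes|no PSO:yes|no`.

SC:yes TSO:yes PSO:yes

outcome vector order: (T0.R0,T0.R1,T1.R0)
under SC → <0 0 0>; <0 0 1>; <0 1 0>; <0 1 1>; <0 2 0>; <0 2 1>; <1 1 0>; <1 1 1>; <1 2 0>; <1 2 1>
under TSO → <0 0 0>; <0 0 1>; <0 1 0>; <0 1 1>; <0 2 0>; <0 2 1>; <1 1 0>; <1 1 1>; <1 2 0>; <1 2 1>
under PSO → <0 0 0>; <0 0 1>; <0 1 0>; <0 1 1>; <0 2 0>; <0 2 1>; <1 0 0>; <1 0 1>; <1 1 0>; <1 1 1>; <1 2 0>; <1 2 1>
target <0 0 0> ∈ {SC,TSO,PSO}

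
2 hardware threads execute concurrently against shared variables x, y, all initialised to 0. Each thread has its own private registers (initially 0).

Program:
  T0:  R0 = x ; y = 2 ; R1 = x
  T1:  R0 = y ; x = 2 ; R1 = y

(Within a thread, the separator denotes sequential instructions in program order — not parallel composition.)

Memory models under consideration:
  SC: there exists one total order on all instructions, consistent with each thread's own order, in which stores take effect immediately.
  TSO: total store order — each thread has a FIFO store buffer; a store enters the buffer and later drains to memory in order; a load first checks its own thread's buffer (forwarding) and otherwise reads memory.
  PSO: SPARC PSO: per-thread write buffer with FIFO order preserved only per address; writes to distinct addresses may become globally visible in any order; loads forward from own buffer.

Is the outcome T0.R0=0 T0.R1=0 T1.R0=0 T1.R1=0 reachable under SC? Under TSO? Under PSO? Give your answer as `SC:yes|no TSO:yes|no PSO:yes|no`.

outcome vector order: (T0.R0,T0.R1,T1.R0,T1.R1)
[SC] allowed = {(0,0,0,2) (0,0,2,2) (0,2,0,0) (0,2,0,2) (0,2,2,2) (2,2,0,0) (2,2,0,2)}
[TSO] allowed = {(0,0,0,0) (0,0,0,2) (0,0,2,2) (0,2,0,0) (0,2,0,2) (0,2,2,2) (2,2,0,0) (2,2,0,2)}
[PSO] allowed = {(0,0,0,0) (0,0,0,2) (0,0,2,2) (0,2,0,0) (0,2,0,2) (0,2,2,2) (2,2,0,0) (2,2,0,2)}
target (0,0,0,0) ∈ {TSO,PSO}

SC:no TSO:yes PSO:yes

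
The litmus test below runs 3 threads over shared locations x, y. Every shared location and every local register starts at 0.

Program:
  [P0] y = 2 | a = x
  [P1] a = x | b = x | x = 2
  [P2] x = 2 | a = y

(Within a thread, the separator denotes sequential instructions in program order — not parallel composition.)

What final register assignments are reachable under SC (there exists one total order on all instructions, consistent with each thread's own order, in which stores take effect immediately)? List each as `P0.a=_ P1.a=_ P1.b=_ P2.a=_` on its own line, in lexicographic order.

outcome vector order: (P0.a,P1.a,P1.b,P2.a)
|SC outcomes| = 9

P0.a=0 P1.a=0 P1.b=0 P2.a=2
P0.a=0 P1.a=0 P1.b=2 P2.a=2
P0.a=0 P1.a=2 P1.b=2 P2.a=2
P0.a=2 P1.a=0 P1.b=0 P2.a=0
P0.a=2 P1.a=0 P1.b=0 P2.a=2
P0.a=2 P1.a=0 P1.b=2 P2.a=0
P0.a=2 P1.a=0 P1.b=2 P2.a=2
P0.a=2 P1.a=2 P1.b=2 P2.a=0
P0.a=2 P1.a=2 P1.b=2 P2.a=2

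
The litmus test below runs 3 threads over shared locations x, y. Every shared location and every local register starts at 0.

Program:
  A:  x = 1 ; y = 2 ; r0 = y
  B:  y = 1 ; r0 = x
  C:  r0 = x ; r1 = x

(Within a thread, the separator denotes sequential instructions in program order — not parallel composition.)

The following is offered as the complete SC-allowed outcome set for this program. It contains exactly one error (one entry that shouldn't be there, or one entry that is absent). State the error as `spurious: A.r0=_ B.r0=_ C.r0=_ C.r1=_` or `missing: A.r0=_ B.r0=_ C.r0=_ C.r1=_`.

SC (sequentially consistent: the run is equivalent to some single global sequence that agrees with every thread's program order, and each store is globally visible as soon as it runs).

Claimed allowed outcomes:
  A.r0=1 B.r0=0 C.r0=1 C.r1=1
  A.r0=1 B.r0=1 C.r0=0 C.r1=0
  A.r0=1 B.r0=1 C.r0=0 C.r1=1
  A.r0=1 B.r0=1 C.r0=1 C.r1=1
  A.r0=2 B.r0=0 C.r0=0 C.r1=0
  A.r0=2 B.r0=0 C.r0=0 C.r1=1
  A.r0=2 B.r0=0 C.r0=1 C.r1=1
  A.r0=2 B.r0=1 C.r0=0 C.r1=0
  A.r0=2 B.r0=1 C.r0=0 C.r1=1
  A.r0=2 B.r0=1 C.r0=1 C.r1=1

spurious: A.r0=1 B.r0=0 C.r0=1 C.r1=1

outcome vector order: (A.r0,B.r0,C.r0,C.r1)
SC (9): (1,1,0,0) (1,1,0,1) (1,1,1,1) (2,0,0,0) (2,0,0,1) (2,0,1,1) (2,1,0,0) (2,1,0,1) (2,1,1,1)
claimed∖SC = {(1,0,1,1)}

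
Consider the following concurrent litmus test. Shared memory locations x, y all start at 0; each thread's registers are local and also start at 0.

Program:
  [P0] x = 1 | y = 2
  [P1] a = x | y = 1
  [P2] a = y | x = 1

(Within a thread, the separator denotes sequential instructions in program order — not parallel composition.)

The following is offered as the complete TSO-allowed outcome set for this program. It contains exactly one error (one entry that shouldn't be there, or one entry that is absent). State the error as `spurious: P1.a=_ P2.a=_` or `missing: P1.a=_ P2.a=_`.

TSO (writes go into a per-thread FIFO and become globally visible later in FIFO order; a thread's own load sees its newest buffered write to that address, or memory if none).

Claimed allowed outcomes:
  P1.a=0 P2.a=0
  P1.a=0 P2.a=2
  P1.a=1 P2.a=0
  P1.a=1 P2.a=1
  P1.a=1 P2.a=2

outcome vector order: (P1.a,P2.a)
[TSO] allowed = {0/0; 0/1; 0/2; 1/0; 1/1; 1/2}
TSO∖claimed = {0/1}

missing: P1.a=0 P2.a=1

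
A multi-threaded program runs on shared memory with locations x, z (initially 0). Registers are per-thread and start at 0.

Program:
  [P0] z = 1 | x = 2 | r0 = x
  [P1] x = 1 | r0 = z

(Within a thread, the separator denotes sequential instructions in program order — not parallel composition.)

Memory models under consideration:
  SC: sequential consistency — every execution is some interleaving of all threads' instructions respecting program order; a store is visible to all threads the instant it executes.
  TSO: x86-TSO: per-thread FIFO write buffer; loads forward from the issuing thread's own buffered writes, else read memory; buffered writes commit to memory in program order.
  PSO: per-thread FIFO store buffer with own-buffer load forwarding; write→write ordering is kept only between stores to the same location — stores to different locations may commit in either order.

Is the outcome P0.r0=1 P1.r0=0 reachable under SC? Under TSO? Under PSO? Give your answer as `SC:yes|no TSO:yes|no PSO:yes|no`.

outcome vector order: (P0.r0,P1.r0)
SC: 3 outcomes — {(1,1), (2,0), (2,1)}
TSO: 4 outcomes — {(1,0), (1,1), (2,0), (2,1)}
PSO: 4 outcomes — {(1,0), (1,1), (2,0), (2,1)}
target (1,0) ∈ {TSO,PSO}

SC:no TSO:yes PSO:yes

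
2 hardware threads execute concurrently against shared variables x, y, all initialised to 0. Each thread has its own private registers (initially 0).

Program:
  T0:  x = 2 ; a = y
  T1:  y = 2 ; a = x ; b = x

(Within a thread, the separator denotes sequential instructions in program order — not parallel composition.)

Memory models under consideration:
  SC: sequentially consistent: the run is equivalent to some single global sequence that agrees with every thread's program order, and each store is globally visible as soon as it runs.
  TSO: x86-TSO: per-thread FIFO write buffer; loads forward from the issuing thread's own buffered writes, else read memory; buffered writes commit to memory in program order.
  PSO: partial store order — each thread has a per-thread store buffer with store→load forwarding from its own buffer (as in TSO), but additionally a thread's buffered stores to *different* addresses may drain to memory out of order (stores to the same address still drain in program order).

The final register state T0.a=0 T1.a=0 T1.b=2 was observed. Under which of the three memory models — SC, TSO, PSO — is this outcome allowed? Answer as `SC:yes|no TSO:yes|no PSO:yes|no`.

outcome vector order: (T0.a,T1.a,T1.b)
[SC] allowed = {0/2/2, 2/0/0, 2/0/2, 2/2/2}
[TSO] allowed = {0/0/0, 0/0/2, 0/2/2, 2/0/0, 2/0/2, 2/2/2}
[PSO] allowed = {0/0/0, 0/0/2, 0/2/2, 2/0/0, 2/0/2, 2/2/2}
target 0/0/2 ∈ {TSO,PSO}

SC:no TSO:yes PSO:yes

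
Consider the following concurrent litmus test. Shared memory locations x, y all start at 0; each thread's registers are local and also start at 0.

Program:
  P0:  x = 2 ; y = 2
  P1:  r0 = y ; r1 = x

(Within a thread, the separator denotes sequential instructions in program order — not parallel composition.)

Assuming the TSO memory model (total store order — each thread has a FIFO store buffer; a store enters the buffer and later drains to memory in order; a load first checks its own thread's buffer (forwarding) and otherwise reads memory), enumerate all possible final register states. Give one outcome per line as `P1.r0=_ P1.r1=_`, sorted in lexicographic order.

outcome vector order: (P1.r0,P1.r1)
|TSO outcomes| = 3

P1.r0=0 P1.r1=0
P1.r0=0 P1.r1=2
P1.r0=2 P1.r1=2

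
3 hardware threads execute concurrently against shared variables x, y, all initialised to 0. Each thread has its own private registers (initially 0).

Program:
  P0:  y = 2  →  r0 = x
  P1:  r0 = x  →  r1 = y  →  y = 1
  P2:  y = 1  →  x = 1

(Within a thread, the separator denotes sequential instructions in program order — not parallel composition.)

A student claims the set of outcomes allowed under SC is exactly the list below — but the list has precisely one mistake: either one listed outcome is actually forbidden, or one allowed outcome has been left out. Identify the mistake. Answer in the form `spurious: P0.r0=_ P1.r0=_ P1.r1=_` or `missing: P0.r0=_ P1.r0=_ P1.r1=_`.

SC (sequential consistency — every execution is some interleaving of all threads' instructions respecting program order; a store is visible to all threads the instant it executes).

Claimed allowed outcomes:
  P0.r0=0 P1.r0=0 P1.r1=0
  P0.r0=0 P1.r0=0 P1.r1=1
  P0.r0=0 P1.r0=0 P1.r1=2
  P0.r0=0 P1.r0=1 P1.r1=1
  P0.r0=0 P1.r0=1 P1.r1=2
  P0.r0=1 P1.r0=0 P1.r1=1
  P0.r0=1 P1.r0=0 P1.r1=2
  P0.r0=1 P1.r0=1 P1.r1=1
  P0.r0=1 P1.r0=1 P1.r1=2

outcome vector order: (P0.r0,P1.r0,P1.r1)
[SC] allowed = {(0,0,0) (0,0,1) (0,0,2) (0,1,1) (0,1,2) (1,0,0) (1,0,1) (1,0,2) (1,1,1) (1,1,2)}
SC∖claimed = {(1,0,0)}

missing: P0.r0=1 P1.r0=0 P1.r1=0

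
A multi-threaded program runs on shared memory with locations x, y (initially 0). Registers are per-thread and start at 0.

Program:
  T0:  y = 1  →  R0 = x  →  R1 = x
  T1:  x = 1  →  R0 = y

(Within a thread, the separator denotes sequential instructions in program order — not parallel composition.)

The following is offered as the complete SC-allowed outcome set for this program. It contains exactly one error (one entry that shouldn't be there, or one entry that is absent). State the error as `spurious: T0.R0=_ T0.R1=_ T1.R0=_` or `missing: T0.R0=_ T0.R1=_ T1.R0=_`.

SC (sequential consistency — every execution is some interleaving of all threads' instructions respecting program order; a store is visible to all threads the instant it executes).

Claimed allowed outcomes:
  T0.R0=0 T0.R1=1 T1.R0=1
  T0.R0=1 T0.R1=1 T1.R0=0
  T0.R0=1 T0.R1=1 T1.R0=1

missing: T0.R0=0 T0.R1=0 T1.R0=1

outcome vector order: (T0.R0,T0.R1,T1.R0)
SC (4): 0/0/1, 0/1/1, 1/1/0, 1/1/1
SC∖claimed = {0/0/1}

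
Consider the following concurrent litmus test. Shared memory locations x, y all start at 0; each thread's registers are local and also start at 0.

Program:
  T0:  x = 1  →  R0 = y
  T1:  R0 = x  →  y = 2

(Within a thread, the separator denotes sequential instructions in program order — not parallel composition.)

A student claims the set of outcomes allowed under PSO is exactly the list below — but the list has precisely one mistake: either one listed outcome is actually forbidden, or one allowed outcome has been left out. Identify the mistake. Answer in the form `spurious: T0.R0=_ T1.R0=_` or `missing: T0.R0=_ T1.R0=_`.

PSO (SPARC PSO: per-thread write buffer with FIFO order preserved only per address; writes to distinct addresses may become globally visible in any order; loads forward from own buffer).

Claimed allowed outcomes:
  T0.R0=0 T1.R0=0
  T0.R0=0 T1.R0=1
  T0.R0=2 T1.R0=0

outcome vector order: (T0.R0,T1.R0)
[PSO] allowed = {(0,0), (0,1), (2,0), (2,1)}
PSO∖claimed = {(2,1)}

missing: T0.R0=2 T1.R0=1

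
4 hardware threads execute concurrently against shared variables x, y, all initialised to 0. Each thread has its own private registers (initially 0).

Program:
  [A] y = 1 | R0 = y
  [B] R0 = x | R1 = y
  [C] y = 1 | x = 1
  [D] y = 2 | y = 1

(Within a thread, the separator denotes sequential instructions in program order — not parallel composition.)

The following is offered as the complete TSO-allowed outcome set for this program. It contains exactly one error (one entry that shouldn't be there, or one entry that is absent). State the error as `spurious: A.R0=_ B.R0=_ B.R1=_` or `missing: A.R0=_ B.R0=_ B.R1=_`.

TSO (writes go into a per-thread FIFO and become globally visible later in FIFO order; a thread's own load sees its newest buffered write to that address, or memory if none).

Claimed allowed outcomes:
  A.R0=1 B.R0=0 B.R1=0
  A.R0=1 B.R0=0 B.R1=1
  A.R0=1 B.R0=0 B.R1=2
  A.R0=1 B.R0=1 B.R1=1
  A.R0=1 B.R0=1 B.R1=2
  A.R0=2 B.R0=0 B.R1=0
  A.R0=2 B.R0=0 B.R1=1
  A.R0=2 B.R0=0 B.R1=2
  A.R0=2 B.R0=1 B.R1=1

missing: A.R0=2 B.R0=1 B.R1=2

outcome vector order: (A.R0,B.R0,B.R1)
TSO: 10 outcomes — {100; 101; 102; 111; 112; 200; 201; 202; 211; 212}
TSO∖claimed = {212}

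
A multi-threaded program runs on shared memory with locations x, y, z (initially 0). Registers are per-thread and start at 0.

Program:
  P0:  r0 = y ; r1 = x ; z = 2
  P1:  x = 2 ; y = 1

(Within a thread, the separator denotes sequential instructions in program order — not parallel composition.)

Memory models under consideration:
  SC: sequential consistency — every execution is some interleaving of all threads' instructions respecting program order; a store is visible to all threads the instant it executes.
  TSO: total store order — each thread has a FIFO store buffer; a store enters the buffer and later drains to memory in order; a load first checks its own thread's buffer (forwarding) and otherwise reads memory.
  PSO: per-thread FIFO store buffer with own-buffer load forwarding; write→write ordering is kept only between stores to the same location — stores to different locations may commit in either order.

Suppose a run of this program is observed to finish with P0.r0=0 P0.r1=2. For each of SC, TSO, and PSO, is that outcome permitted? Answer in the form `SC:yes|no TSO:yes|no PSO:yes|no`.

outcome vector order: (P0.r0,P0.r1)
[SC] allowed = {00 02 12}
[TSO] allowed = {00 02 12}
[PSO] allowed = {00 02 10 12}
target 02 ∈ {SC,TSO,PSO}

SC:yes TSO:yes PSO:yes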